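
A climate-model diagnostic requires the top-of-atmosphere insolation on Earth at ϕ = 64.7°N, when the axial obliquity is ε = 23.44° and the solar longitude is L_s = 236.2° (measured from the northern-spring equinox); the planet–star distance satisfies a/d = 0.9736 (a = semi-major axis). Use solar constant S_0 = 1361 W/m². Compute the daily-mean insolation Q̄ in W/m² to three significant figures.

Solar declination: sin δ = sin ε · sin L_s = sin 23.44° × sin 236.2° = -0.33056, so δ = -19.303°.
cos h₀ = −tan(+64.7°) tan(-19.303°) = 0.7409, h₀ = 0.7363 rad.
Bracket: h₀ sin ϕ sin δ + cos ϕ cos δ sin h₀ = 0.7363×0.90408×-0.33056 + 0.42736×0.94379×0.67156 = -0.220045 + 0.270866 = 0.050821.
Inverse-square distance factor (a/d)² = 0.9736² = 0.947897.
Q̄ = (S_0/π) × 0.947897 × [bracket] = (1361/π) × 0.947897 × 0.050821 = 20.87 W/m².

Q̄ ≈ 20.9 W/m²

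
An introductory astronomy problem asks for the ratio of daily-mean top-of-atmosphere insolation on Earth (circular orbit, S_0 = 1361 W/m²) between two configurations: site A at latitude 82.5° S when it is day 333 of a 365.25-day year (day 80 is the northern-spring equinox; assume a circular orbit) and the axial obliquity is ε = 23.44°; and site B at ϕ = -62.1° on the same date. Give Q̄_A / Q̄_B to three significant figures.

Q̄_A / Q̄_B ≈ 1.07

— Configuration A (ϕ=-82.5°):
Solar longitude: L_s = 360° × (333 − 80)/365.25 = 249.363°.
sin δ = sin 23.44° × sin 249.363° = -0.37226, so δ = -21.855°.
cos h₀ = −tan(-82.5°) tan(-21.855°) = -3.0466 ≤ −1 ⇒ polar day, h₀ = π.
Bracket: h₀ sin ϕ sin δ + cos ϕ cos δ sin h₀ = 3.1416×-0.99144×-0.37226 + 0.13053×0.92813×0.00000 = 1.159481 + 0.000000 = 1.159481.
Q̄ = (S_0/π) × [bracket] = (1361/π) × 1.159481 = 502.31 W/m².
— Configuration B (ϕ=-62.1°):
cos h₀ = −tan(-62.1°) tan(-21.855°) = -0.7575, h₀ = 2.4303 rad.
Bracket: h₀ sin ϕ sin δ + cos ϕ cos δ sin h₀ = 2.4303×-0.88377×-0.37226 + 0.46793×0.92813×0.65280 = 0.799550 + 0.283511 = 1.083061.
Q̄ = (S_0/π) × [bracket] = (1361/π) × 1.083061 = 469.20 W/m².
Ratio Q̄_A / Q̄_B = 502.31 / 469.20 = 1.071.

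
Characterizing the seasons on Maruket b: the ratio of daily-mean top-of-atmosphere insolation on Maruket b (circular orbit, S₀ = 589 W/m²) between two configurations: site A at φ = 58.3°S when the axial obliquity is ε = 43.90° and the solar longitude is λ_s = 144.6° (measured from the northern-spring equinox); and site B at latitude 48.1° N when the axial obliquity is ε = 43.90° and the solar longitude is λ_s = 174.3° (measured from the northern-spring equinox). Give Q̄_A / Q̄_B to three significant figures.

— Configuration A (φ=-58.3°):
Solar declination: sin δ = sin ε · sin λ_s = sin 43.90° × sin 144.6° = 0.40167, so δ = +23.683°.
cos H₀ = −tan(-58.3°) tan(+23.683°) = 0.7102, H₀ = 0.7810 rad.
Bracket: H₀ sin φ sin δ + cos φ cos δ sin H₀ = 0.7810×-0.85081×0.40167 + 0.52547×0.91578×0.70402 = -0.266903 + 0.338785 = 0.071882.
Q̄ = (S₀/π) × [bracket] = (589/π) × 0.071882 = 13.477 W/m².
— Configuration B (φ=+48.1°):
Solar declination: sin δ = sin ε · sin λ_s = sin 43.90° × sin 174.3° = 0.06887, so δ = +3.949°.
cos H₀ = −tan(+48.1°) tan(+3.949°) = -0.0769, H₀ = 1.6478 rad.
Bracket: H₀ sin φ sin δ + cos φ cos δ sin H₀ = 1.6478×0.74431×0.06887 + 0.66783×0.99763×0.99704 = 0.084467 + 0.664275 = 0.748742.
Q̄ = (S₀/π) × [bracket] = (589/π) × 0.748742 = 140.38 W/m².
Ratio Q̄_A / Q̄_B = 13.477 / 140.38 = 0.09600.

Q̄_A / Q̄_B ≈ 0.0960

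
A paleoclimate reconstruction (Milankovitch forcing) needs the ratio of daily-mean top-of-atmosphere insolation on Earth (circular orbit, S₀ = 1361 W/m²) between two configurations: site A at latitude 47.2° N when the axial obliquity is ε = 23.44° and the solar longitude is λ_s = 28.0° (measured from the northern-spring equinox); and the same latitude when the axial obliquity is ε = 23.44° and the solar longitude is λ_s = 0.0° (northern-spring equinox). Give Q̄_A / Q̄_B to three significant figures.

Q̄_A / Q̄_B ≈ 1.32

— Configuration A (φ=+47.2°):
Solar declination: sin δ = sin ε · sin λ_s = sin 23.44° × sin 28.0° = 0.18675, so δ = +10.763°.
cos H₀ = −tan(+47.2°) tan(+10.763°) = -0.2053, H₀ = 1.7775 rad.
Bracket: H₀ sin φ sin δ + cos φ cos δ sin H₀ = 1.7775×0.73373×0.18675 + 0.67944×0.98241×0.97870 = 0.243560 + 0.653271 = 0.896831.
Q̄ = (S₀/π) × [bracket] = (1361/π) × 0.896831 = 388.52 W/m².
— Configuration B (φ=+47.2°):
Solar declination: sin δ = sin ε · sin λ_s = sin 23.44° × sin 0.0° = 0.00000, so δ = +0.000°.
cos H₀ = −tan(+47.2°) tan(+0.000°) = -0.0000, H₀ = 1.5708 rad.
Bracket: H₀ sin φ sin δ + cos φ cos δ sin H₀ = 1.5708×0.73373×0.00000 + 0.67944×1.00000×1.00000 = 0.000000 + 0.679440 = 0.679440.
Q̄ = (S₀/π) × [bracket] = (1361/π) × 0.679440 = 294.35 W/m².
Ratio Q̄_A / Q̄_B = 388.52 / 294.35 = 1.320.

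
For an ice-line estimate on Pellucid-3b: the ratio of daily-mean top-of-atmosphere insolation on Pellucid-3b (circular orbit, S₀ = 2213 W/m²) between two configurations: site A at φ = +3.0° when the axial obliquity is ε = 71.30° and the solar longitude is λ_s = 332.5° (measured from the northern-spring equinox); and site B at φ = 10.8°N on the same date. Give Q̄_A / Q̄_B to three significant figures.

— Configuration A (φ=+3.0°):
Solar declination: sin δ = sin ε · sin λ_s = sin 71.30° × sin 332.5° = -0.43737, so δ = -25.936°.
cos H₀ = −tan(+3.0°) tan(-25.936°) = 0.0255, H₀ = 1.5453 rad.
Bracket: H₀ sin φ sin δ + cos φ cos δ sin H₀ = 1.5453×0.05234×-0.43737 + 0.99863×0.89928×0.99968 = -0.035375 + 0.897761 = 0.862386.
Q̄ = (S₀/π) × [bracket] = (2213/π) × 0.862386 = 607.48 W/m².
— Configuration B (φ=+10.8°):
cos H₀ = −tan(+10.8°) tan(-25.936°) = 0.0928, H₀ = 1.4779 rad.
Bracket: H₀ sin φ sin δ + cos φ cos δ sin H₀ = 1.4779×0.18738×-0.43737 + 0.98229×0.89928×0.99569 = -0.121120 + 0.879546 = 0.758426.
Q̄ = (S₀/π) × [bracket] = (2213/π) × 0.758426 = 534.25 W/m².
Ratio Q̄_A / Q̄_B = 607.48 / 534.25 = 1.137.

Q̄_A / Q̄_B ≈ 1.14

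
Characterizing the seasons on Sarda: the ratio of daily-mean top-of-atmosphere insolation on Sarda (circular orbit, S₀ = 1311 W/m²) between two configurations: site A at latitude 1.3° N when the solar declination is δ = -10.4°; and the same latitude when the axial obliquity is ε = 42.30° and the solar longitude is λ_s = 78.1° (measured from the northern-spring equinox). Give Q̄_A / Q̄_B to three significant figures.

— Configuration A (φ=+1.3°):
cos H₀ = −tan(+1.3°) tan(-10.400°) = 0.0042, H₀ = 1.5666 rad.
Bracket: H₀ sin φ sin δ + cos φ cos δ sin H₀ = 1.5666×0.02269×-0.18052 + 0.99974×0.98357×0.99999 = -0.006417 + 0.983304 = 0.976887.
Q̄ = (S₀/π) × [bracket] = (1311/π) × 0.976887 = 407.66 W/m².
— Configuration B (φ=+1.3°):
Solar declination: sin δ = sin ε · sin λ_s = sin 42.30° × sin 78.1° = 0.65855, so δ = +41.189°.
cos H₀ = −tan(+1.3°) tan(+41.189°) = -0.0199, H₀ = 1.5907 rad.
Bracket: H₀ sin φ sin δ + cos φ cos δ sin H₀ = 1.5907×0.02269×0.65855 + 0.99974×0.75254×0.99980 = 0.023769 + 0.752194 = 0.775963.
Q̄ = (S₀/π) × [bracket] = (1311/π) × 0.775963 = 323.81 W/m².
Ratio Q̄_A / Q̄_B = 407.66 / 323.81 = 1.259.

Q̄_A / Q̄_B ≈ 1.26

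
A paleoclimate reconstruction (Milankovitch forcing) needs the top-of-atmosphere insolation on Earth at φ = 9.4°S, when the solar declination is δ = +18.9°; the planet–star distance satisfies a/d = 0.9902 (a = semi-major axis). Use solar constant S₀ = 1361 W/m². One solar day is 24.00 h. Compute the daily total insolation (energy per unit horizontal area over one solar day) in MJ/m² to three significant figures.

cos H₀ = −tan(-9.4°) tan(+18.900°) = 0.0567, H₀ = 1.5141 rad.
Bracket: H₀ sin φ sin δ + cos φ cos δ sin H₀ = 1.5141×-0.16333×0.32392 + 0.98657×0.94609×0.99839 = -0.080105 + 0.931881 = 0.851776.
Inverse-square distance factor (a/d)² = 0.9902² = 0.980496.
Q̄ = (S₀/π) × 0.980496 × [bracket] = (1361/π) × 0.980496 × 0.851776 = 361.81 W/m².
Daily total = Q̄ × 24.00 h × 3600 s/h = 361.81 × 24.00 × 3600 / 10⁶ = 31.26 MJ/m².

31.3 MJ/m²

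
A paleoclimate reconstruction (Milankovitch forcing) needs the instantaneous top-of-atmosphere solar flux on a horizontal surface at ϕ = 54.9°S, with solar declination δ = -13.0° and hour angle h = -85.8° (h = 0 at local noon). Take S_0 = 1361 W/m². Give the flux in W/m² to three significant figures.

cos θ_z = sin ϕ sin δ + cos ϕ cos δ cos h = 0.184044 + 0.041033 = 0.225077.
Flux = S_0 · cos θ_z = 1361 × 0.225077 = 306.3 W/m².

306 W/m²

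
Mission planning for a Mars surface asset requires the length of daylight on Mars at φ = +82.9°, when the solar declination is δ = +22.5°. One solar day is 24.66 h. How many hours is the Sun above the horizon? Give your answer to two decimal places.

24.66 h

Sunrise equation: cos H₀ = −tan φ · tan δ = -3.3255 ≤ −1, so the Sun never sets (polar day) and H₀ = π.
Daylight = 2H₀/(2π) × 24.66 h = (3.1416/π) × 24.66 = 24.66 h.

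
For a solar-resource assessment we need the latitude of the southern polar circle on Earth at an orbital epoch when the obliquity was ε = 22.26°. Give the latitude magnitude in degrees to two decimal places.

The polar circle is the lowest latitude that experiences at least one full rotation of continuous darkness at the northern-summer solstice; it lies at |ϕ| = 90° − ε = 90° − 22.26° = 67.74°.

67.74°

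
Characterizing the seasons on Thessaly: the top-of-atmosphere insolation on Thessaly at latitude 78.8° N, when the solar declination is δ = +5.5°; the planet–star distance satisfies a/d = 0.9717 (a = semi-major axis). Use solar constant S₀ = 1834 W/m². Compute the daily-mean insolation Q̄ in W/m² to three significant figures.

cos H₀ = −tan(+78.8°) tan(+5.500°) = -0.4863, H₀ = 2.0786 rad.
Bracket: H₀ sin φ sin δ + cos φ cos δ sin H₀ = 2.0786×0.98096×0.09585 + 0.19423×0.99540×0.87379 = 0.195440 + 0.168936 = 0.364376.
Inverse-square distance factor (a/d)² = 0.9717² = 0.944201.
Q̄ = (S₀/π) × 0.944201 × [bracket] = (1834/π) × 0.944201 × 0.364376 = 200.8 W/m².

Q̄ ≈ 201 W/m²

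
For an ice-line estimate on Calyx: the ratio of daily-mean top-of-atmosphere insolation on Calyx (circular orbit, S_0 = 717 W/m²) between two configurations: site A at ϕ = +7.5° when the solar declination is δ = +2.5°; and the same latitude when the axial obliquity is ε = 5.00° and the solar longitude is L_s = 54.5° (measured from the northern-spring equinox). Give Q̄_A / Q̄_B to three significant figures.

— Configuration A (ϕ=+7.5°):
cos h₀ = −tan(+7.5°) tan(+2.500°) = -0.0057, h₀ = 1.5765 rad.
Bracket: h₀ sin ϕ sin δ + cos ϕ cos δ sin h₀ = 1.5765×0.13053×0.04362 + 0.99144×0.99905×0.99998 = 0.008976 + 0.990478 = 0.999454.
Q̄ = (S_0/π) × [bracket] = (717/π) × 0.999454 = 228.10 W/m².
— Configuration B (ϕ=+7.5°):
Solar declination: sin δ = sin ε · sin L_s = sin 5.00° × sin 54.5° = 0.07095, so δ = +4.069°.
cos h₀ = −tan(+7.5°) tan(+4.069°) = -0.0094, h₀ = 1.5802 rad.
Bracket: h₀ sin ϕ sin δ + cos ϕ cos δ sin h₀ = 1.5802×0.13053×0.07095 + 0.99144×0.99748×0.99996 = 0.014634 + 0.988902 = 1.003536.
Q̄ = (S_0/π) × [bracket] = (717/π) × 1.003536 = 229.04 W/m².
Ratio Q̄_A / Q̄_B = 228.10 / 229.04 = 0.9959.

Q̄_A / Q̄_B ≈ 0.996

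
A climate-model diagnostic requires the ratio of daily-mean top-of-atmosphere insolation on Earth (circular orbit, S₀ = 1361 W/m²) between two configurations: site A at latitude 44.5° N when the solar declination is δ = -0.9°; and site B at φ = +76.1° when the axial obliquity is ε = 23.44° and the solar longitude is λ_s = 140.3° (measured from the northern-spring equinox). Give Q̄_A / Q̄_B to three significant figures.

— Configuration A (φ=+44.5°):
cos H₀ = −tan(+44.5°) tan(-0.900°) = 0.0154, H₀ = 1.5554 rad.
Bracket: H₀ sin φ sin δ + cos φ cos δ sin H₀ = 1.5554×0.70091×-0.01571 + 0.71325×0.99988×0.99988 = -0.017127 + 0.713079 = 0.695952.
Q̄ = (S₀/π) × [bracket] = (1361/π) × 0.695952 = 301.50 W/m².
— Configuration B (φ=+76.1°):
Solar declination: sin δ = sin ε · sin λ_s = sin 23.44° × sin 140.3° = 0.25409, so δ = +14.720°.
cos H₀ = −tan(+76.1°) tan(+14.720°) = -1.0616 ≤ −1 ⇒ polar day, H₀ = π.
Bracket: H₀ sin φ sin δ + cos φ cos δ sin H₀ = 3.1416×0.97072×0.25409 + 0.24023×0.96718×0.00000 = 0.774876 + 0.000000 = 0.774876.
Q̄ = (S₀/π) × [bracket] = (1361/π) × 0.774876 = 335.69 W/m².
Ratio Q̄_A / Q̄_B = 301.50 / 335.69 = 0.8982.

Q̄_A / Q̄_B ≈ 0.898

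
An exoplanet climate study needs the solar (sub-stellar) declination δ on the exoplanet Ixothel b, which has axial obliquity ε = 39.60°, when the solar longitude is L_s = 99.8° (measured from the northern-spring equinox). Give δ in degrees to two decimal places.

δ = +38.91°

sin δ = sin ε · sin L_s = sin 39.60° × sin 99.8° = 0.628123.
δ = arcsin(0.628123) = +38.91°.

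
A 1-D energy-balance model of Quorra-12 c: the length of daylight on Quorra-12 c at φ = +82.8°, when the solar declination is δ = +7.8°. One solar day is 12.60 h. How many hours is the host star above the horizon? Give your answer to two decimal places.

12.60 h

Sunrise equation: cos H₀ = −tan φ · tan δ = -1.0843 ≤ −1, so the host star never sets (polar day) and H₀ = π.
Daylight = 2H₀/(2π) × 12.60 h = (3.1416/π) × 12.60 = 12.60 h.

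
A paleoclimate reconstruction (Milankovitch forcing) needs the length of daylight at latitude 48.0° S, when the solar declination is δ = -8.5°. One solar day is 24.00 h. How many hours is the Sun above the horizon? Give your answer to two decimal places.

cos h₀ = −tan ϕ · tan δ = −tan(-48.0°) × tan(-8.500°) = -0.1660, so h₀ = 1.7376 rad = 99.55°.
Daylight = 2h₀/(2π) × 24.00 h = (1.7376/π) × 24.00 = 13.27 h.

13.27 h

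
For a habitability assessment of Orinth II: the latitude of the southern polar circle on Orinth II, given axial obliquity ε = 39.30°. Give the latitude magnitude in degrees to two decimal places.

50.70°

The polar circle is the lowest latitude that experiences at least one full rotation of continuous darkness at the northern-summer solstice; it lies at |φ| = 90° − ε = 90° − 39.30° = 50.70°.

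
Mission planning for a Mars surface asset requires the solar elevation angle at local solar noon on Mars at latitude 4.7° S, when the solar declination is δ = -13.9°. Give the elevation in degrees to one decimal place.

At local noon the hour angle is zero, so the zenith angle equals |ϕ − δ| = |-4.7° − (-13.900°)| = 9.200°.
Elevation = 90° − 9.200° = 80.8°.

80.8°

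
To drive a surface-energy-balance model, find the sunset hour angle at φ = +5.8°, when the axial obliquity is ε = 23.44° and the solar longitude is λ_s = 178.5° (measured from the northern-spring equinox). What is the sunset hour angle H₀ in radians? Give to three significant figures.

Solar declination: sin δ = sin ε · sin λ_s = sin 23.44° × sin 178.5° = 0.01041, so δ = +0.597°.
cos H₀ = −tan φ · tan δ = −tan(+5.8°) × tan(+0.597°) = -0.0011, so H₀ = 1.5719 rad = 90.06°.

H₀ = 1.57 rad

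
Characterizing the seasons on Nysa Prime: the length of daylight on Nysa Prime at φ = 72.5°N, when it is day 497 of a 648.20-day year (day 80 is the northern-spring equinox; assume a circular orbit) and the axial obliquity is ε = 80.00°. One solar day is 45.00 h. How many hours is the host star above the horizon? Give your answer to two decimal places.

Solar longitude: λ_s = 360° × (497 − 80)/648.20 = 231.595°.
sin δ = sin 80.00° × sin 231.595° = -0.77174, so δ = -50.510°.
cos H₀ = −tan φ · tan δ = 3.8488 ≥ 1, so the host star never rises (polar night) and H₀ = 0.
Daylight = 2H₀/(2π) × 45.00 h = (0.0000/π) × 45.00 = 0.00 h.

0.00 h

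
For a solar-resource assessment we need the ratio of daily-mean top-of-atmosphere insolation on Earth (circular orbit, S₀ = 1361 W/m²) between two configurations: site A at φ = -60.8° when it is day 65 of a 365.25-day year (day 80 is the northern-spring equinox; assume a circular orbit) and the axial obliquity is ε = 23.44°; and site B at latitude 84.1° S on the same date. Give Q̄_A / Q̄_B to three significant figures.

— Configuration A (φ=-60.8°):
Solar longitude: λ_s = 360° × (65 − 80)/365.25 = -14.784°, i.e. -14.784° + 360° = 345.216°.
sin δ = sin 23.44° × sin 345.216° = -0.10151, so δ = -5.826°.
cos H₀ = −tan(-60.8°) tan(-5.826°) = -0.1826, H₀ = 1.7544 rad.
Bracket: H₀ sin φ sin δ + cos φ cos δ sin H₀ = 1.7544×-0.87292×-0.10151 + 0.48786×0.99483×0.98319 = 0.155458 + 0.477179 = 0.632637.
Q̄ = (S₀/π) × [bracket] = (1361/π) × 0.632637 = 274.07 W/m².
— Configuration B (φ=-84.1°):
cos H₀ = −tan(-84.1°) tan(-5.826°) = -0.9874, H₀ = 2.9825 rad.
Bracket: H₀ sin φ sin δ + cos φ cos δ sin H₀ = 2.9825×-0.99470×-0.10151 + 0.10279×0.99483×0.15838 = 0.301149 + 0.016196 = 0.317345.
Q̄ = (S₀/π) × [bracket] = (1361/π) × 0.317345 = 137.48 W/m².
Ratio Q̄_A / Q̄_B = 274.07 / 137.48 = 1.994.

Q̄_A / Q̄_B ≈ 1.99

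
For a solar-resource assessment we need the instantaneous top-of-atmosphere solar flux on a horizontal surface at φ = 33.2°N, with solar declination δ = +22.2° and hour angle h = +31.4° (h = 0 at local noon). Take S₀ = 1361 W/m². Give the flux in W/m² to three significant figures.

1.18e+03 W/m²

cos θ_z = sin φ sin δ + cos φ cos δ cos h = 0.206892 + 0.661276 = 0.868168.
Flux = S₀ · cos θ_z = 1361 × 0.868168 = 1182 W/m².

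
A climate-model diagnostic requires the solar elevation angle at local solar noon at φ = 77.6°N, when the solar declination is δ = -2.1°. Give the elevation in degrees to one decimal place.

At local noon the hour angle is zero, so the zenith angle equals |φ − δ| = |+77.6° − (-2.100°)| = 79.700°.
Elevation = 90° − 79.700° = 10.3°.

10.3°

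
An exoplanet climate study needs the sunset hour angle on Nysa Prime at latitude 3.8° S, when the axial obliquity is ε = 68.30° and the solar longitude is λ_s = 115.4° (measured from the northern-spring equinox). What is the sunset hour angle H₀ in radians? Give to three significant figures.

Solar declination: sin δ = sin ε · sin λ_s = sin 68.30° × sin 115.4° = 0.83932, so δ = +57.068°.
cos H₀ = −tan φ · tan δ = −tan(-3.8°) × tan(+57.068°) = 0.1025, so H₀ = 1.4681 rad = 84.11°.

H₀ = 1.47 rad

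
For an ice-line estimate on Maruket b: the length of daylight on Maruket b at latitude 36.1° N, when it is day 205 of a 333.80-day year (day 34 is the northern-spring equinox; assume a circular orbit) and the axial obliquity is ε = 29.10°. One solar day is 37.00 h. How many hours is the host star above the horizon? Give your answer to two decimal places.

18.18 h

Solar longitude: L_s = 360° × (205 − 34)/333.80 = 184.422°.
sin δ = sin 29.10° × sin 184.422° = -0.03750, so δ = -2.149°.
cos h₀ = −tan ϕ · tan δ = −tan(+36.1°) × tan(-2.149°) = 0.0274, so h₀ = 1.5434 rad = 88.43°.
Daylight = 2h₀/(2π) × 37.00 h = (1.5434/π) × 37.00 = 18.18 h.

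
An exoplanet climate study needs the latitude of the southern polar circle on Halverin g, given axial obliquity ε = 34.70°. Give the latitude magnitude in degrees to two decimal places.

The polar circle is the lowest latitude that experiences at least one full rotation of continuous darkness at the northern-summer solstice; it lies at |φ| = 90° − ε = 90° − 34.70° = 55.30°.

55.30°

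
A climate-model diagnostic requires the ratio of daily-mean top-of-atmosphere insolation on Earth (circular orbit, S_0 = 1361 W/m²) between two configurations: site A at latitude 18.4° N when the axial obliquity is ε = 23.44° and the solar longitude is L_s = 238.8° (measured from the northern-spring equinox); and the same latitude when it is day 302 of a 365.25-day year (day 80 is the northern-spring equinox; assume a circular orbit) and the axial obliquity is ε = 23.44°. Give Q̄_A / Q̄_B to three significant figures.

— Configuration A (ϕ=+18.4°):
Solar declination: sin δ = sin ε · sin L_s = sin 23.44° × sin 238.8° = -0.34025, so δ = -19.892°.
cos h₀ = −tan(+18.4°) tan(-19.892°) = 0.1204, h₀ = 1.4501 rad.
Bracket: h₀ sin ϕ sin δ + cos ϕ cos δ sin h₀ = 1.4501×0.31565×-0.34025 + 0.94888×0.94033×0.99273 = -0.155741 + 0.885774 = 0.730033.
Q̄ = (S_0/π) × [bracket] = (1361/π) × 0.730033 = 316.26 W/m².
— Configuration B (ϕ=+18.4°):
Solar longitude: L_s = 360° × (302 − 80)/365.25 = 218.809°.
sin δ = sin 23.44° × sin 218.809° = -0.24930, so δ = -14.436°.
cos h₀ = −tan(+18.4°) tan(-14.436°) = 0.0856, h₀ = 1.4851 rad.
Bracket: h₀ sin ϕ sin δ + cos ϕ cos δ sin h₀ = 1.4851×0.31565×-0.24930 + 0.94888×0.96843×0.99633 = -0.116865 + 0.915551 = 0.798686.
Q̄ = (S_0/π) × [bracket] = (1361/π) × 0.798686 = 346.01 W/m².
Ratio Q̄_A / Q̄_B = 316.26 / 346.01 = 0.9140.

Q̄_A / Q̄_B ≈ 0.914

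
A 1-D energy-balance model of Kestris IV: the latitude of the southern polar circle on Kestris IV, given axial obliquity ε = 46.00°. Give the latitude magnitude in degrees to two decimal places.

44.00°

The polar circle is the lowest latitude that experiences at least one full rotation of continuous darkness at the northern-summer solstice; it lies at |φ| = 90° − ε = 90° − 46.00° = 44.00°.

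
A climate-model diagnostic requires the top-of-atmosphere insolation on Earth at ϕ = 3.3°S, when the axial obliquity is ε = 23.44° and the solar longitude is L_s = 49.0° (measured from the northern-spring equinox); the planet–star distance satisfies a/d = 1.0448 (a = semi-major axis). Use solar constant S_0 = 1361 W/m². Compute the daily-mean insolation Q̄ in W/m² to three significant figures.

Solar declination: sin δ = sin ε · sin L_s = sin 23.44° × sin 49.0° = 0.30021, so δ = +17.471°.
cos h₀ = −tan(-3.3°) tan(+17.471°) = 0.0181, h₀ = 1.5526 rad.
Bracket: h₀ sin ϕ sin δ + cos ϕ cos δ sin h₀ = 1.5526×-0.05756×0.30021 + 0.99834×0.95387×0.99984 = -0.026829 + 0.952134 = 0.925305.
Inverse-square distance factor (a/d)² = 1.0448² = 1.091607.
Q̄ = (S_0/π) × 1.091607 × [bracket] = (1361/π) × 1.091607 × 0.925305 = 437.6 W/m².

Q̄ ≈ 438 W/m²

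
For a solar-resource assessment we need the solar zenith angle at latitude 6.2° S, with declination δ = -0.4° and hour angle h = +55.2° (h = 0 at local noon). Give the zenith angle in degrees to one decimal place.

cos θ_z = sin ϕ sin δ + cos ϕ cos δ cos h = 0.000754 + 0.567362 = 0.568116.
θ_z = arccos(0.568116) = 55.4°.

θ_z = 55.4°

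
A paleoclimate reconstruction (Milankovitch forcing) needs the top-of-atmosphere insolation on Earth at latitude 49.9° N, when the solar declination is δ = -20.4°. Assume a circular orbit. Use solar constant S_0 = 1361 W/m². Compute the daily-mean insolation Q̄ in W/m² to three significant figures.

Q̄ ≈ 106 W/m²

cos h₀ = −tan(+49.9°) tan(-20.400°) = 0.4416, h₀ = 1.1134 rad.
Bracket: h₀ sin ϕ sin δ + cos ϕ cos δ sin h₀ = 1.1134×0.76492×-0.34857 + 0.64412×0.93728×0.89719 = -0.296864 + 0.541652 = 0.244788.
Q̄ = (S_0/π) × [bracket] = (1361/π) × 0.244788 = 106.0 W/m².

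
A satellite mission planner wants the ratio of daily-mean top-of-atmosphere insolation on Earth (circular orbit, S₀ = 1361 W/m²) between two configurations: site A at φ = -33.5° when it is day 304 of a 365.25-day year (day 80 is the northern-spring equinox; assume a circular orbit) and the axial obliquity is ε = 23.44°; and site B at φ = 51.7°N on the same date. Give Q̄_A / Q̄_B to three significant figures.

Q̄_A / Q̄_B ≈ 3.33

— Configuration A (φ=-33.5°):
Solar longitude: λ_s = 360° × (304 − 80)/365.25 = 220.780°.
sin δ = sin 23.44° × sin 220.780° = -0.25982, so δ = -15.059°.
cos H₀ = −tan(-33.5°) tan(-15.059°) = -0.1781, H₀ = 1.7498 rad.
Bracket: H₀ sin φ sin δ + cos φ cos δ sin H₀ = 1.7498×-0.55194×-0.25982 + 0.83389×0.96566×0.98401 = 0.250930 + 0.792378 = 1.043308.
Q̄ = (S₀/π) × [bracket] = (1361/π) × 1.043308 = 451.98 W/m².
— Configuration B (φ=+51.7°):
cos H₀ = −tan(+51.7°) tan(-15.059°) = 0.3407, H₀ = 1.2231 rad.
Bracket: H₀ sin φ sin δ + cos φ cos δ sin H₀ = 1.2231×0.78478×-0.25982 + 0.61978×0.96566×0.94018 = -0.249392 + 0.562695 = 0.313303.
Q̄ = (S₀/π) × [bracket] = (1361/π) × 0.313303 = 135.73 W/m².
Ratio Q̄_A / Q̄_B = 451.98 / 135.73 = 3.330.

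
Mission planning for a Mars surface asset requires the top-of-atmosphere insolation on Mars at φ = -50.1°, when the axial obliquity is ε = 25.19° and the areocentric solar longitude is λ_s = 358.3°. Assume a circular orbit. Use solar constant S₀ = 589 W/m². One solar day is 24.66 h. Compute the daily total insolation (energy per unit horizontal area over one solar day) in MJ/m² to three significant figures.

sin δ = sin 25.19° × sin 358.3° = -0.01263, so δ = -0.723°.
cos H₀ = −tan(-50.1°) tan(-0.723°) = -0.0151, H₀ = 1.5859 rad.
Bracket: H₀ sin φ sin δ + cos φ cos δ sin H₀ = 1.5859×-0.76717×-0.01263 + 0.64145×0.99992×0.99989 = 0.015366 + 0.641328 = 0.656694.
Q̄ = (S₀/π) × [bracket] = (589/π) × 0.656694 = 123.12 W/m².
Daily total = Q̄ × 24.66 h × 3600 s/h = 123.12 × 24.66 × 3600 / 10⁶ = 10.93 MJ/m².

10.9 MJ/m²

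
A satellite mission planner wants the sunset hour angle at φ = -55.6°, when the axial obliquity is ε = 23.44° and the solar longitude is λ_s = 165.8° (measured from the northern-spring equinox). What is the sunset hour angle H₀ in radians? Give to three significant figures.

Solar declination: sin δ = sin ε · sin λ_s = sin 23.44° × sin 165.8° = 0.09758, so δ = +5.600°.
cos H₀ = −tan φ · tan δ = −tan(-55.6°) × tan(+5.600°) = 0.1432, so H₀ = 1.4271 rad = 81.77°.

H₀ = 1.43 rad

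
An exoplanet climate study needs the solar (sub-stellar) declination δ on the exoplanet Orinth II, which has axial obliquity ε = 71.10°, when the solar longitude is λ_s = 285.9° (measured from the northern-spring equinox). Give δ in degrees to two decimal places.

δ = -65.49°

sin δ = sin ε · sin λ_s = sin 71.10° × sin 285.9° = -0.909889.
δ = arcsin(-0.909889) = -65.49°.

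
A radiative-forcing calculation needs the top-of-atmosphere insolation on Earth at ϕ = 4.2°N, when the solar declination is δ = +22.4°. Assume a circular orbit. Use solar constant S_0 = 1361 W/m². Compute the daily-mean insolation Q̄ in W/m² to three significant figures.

Q̄ ≈ 419 W/m²

cos h₀ = −tan(+4.2°) tan(+22.400°) = -0.0303, h₀ = 1.6011 rad.
Bracket: h₀ sin ϕ sin δ + cos ϕ cos δ sin h₀ = 1.6011×0.07324×0.38107 + 0.99731×0.92455×0.99954 = 0.044686 + 0.921639 = 0.966325.
Q̄ = (S_0/π) × [bracket] = (1361/π) × 0.966325 = 418.6 W/m².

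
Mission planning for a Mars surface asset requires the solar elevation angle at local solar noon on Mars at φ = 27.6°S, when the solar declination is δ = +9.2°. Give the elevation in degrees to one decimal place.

53.2°

At local noon the hour angle is zero, so the zenith angle equals |φ − δ| = |-27.6° − (+9.200°)| = 36.800°.
Elevation = 90° − 36.800° = 53.2°.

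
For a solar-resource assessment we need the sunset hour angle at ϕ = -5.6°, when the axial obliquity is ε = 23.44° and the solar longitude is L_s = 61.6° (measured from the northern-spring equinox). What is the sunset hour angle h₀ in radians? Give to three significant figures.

Solar declination: sin δ = sin ε · sin L_s = sin 23.44° × sin 61.6° = 0.34991, so δ = +20.482°.
cos h₀ = −tan ϕ · tan δ = −tan(-5.6°) × tan(+20.482°) = 0.0366, so h₀ = 1.5342 rad = 87.90°.

h₀ = 1.53 rad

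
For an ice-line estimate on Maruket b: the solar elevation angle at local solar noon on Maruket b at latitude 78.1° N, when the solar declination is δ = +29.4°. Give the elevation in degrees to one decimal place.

At local noon the hour angle is zero, so the zenith angle equals |φ − δ| = |+78.1° − (+29.400°)| = 48.700°.
Elevation = 90° − 48.700° = 41.3°.

41.3°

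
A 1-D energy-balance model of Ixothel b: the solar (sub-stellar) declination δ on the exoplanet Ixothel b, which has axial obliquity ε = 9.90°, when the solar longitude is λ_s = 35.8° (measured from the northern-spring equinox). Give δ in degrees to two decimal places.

δ = +5.77°

sin δ = sin ε · sin λ_s = sin 9.90° × sin 35.8° = 0.100571.
δ = arcsin(0.100571) = +5.77°.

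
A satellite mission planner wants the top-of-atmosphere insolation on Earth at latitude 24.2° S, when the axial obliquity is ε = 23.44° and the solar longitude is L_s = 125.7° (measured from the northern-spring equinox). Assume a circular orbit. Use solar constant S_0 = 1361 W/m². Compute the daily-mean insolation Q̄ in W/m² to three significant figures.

Solar declination: sin δ = sin ε · sin L_s = sin 23.44° × sin 125.7° = 0.32304, so δ = +18.847°.
cos h₀ = −tan(-24.2°) tan(+18.847°) = 0.1534, h₀ = 1.4168 rad.
Bracket: h₀ sin ϕ sin δ + cos ϕ cos δ sin h₀ = 1.4168×-0.40992×0.32304 + 0.91212×0.94639×0.98816 = -0.187613 + 0.853001 = 0.665388.
Q̄ = (S_0/π) × [bracket] = (1361/π) × 0.665388 = 288.3 W/m².

Q̄ ≈ 288 W/m²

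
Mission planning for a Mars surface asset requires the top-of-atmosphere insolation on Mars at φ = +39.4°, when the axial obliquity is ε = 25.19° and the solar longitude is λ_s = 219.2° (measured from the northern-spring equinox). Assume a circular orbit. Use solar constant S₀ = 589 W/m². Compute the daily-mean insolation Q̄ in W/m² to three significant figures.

Q̄ ≈ 92.9 W/m²

Solar declination: sin δ = sin ε · sin λ_s = sin 25.19° × sin 219.2° = -0.26901, so δ = -15.605°.
cos H₀ = −tan(+39.4°) tan(-15.605°) = 0.2294, H₀ = 1.3393 rad.
Bracket: H₀ sin φ sin δ + cos φ cos δ sin H₀ = 1.3393×0.63473×-0.26901 + 0.77273×0.96314×0.97333 = -0.228684 + 0.724398 = 0.495714.
Q̄ = (S₀/π) × [bracket] = (589/π) × 0.495714 = 92.94 W/m².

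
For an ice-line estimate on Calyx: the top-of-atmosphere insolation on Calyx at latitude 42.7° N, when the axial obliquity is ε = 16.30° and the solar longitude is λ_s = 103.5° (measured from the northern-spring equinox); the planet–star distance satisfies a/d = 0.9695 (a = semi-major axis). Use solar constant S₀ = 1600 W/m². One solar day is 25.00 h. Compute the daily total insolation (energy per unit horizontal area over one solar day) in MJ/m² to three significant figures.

Solar declination: sin δ = sin ε · sin λ_s = sin 16.30° × sin 103.5° = 0.27291, so δ = +15.838°.
cos H₀ = −tan(+42.7°) tan(+15.838°) = -0.2618, H₀ = 1.8357 rad.
Bracket: H₀ sin φ sin δ + cos φ cos δ sin H₀ = 1.8357×0.67816×0.27291 + 0.73491×0.96204×0.96513 = 0.339745 + 0.682359 = 1.022104.
Inverse-square distance factor (a/d)² = 0.9695² = 0.939930.
Q̄ = (S₀/π) × 0.939930 × [bracket] = (1600/π) × 0.939930 × 1.022104 = 489.28 W/m².
Daily total = Q̄ × 25.00 h × 3600 s/h = 489.28 × 25.00 × 3600 / 10⁶ = 44.04 MJ/m².

44.0 MJ/m²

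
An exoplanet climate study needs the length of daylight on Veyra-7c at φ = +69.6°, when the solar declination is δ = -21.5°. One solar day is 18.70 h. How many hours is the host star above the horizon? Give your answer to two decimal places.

cos H₀ = −tan φ · tan δ = 1.0592 ≥ 1, so the host star never rises (polar night) and H₀ = 0.
Daylight = 2H₀/(2π) × 18.70 h = (0.0000/π) × 18.70 = 0.00 h.

0.00 h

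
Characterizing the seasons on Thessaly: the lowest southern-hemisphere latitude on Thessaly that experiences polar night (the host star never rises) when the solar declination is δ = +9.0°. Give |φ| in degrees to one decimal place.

Polar night requires cos H₀ = −tan φ tan δ ≥ 1, i.e. tan φ tan δ ≤ −1.
The boundary is |tan φ| · |tan δ| = 1, so |φ| = 90° − |δ| = 90° − 9.0° = 81.0° in the southern hemisphere.

|φ| = 81.0°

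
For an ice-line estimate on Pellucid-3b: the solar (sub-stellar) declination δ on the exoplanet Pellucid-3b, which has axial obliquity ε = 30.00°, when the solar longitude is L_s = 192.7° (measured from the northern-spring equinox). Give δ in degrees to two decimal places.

δ = -6.31°

sin δ = sin ε · sin L_s = sin 30.00° × sin 192.7° = -0.109923.
δ = arcsin(-0.109923) = -6.31°.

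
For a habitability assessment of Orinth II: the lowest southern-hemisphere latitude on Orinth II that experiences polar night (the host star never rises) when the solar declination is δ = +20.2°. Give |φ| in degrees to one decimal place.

|φ| = 69.8°

Polar night requires cos H₀ = −tan φ tan δ ≥ 1, i.e. tan φ tan δ ≤ −1.
The boundary is |tan φ| · |tan δ| = 1, so |φ| = 90° − |δ| = 90° − 20.2° = 69.8° in the southern hemisphere.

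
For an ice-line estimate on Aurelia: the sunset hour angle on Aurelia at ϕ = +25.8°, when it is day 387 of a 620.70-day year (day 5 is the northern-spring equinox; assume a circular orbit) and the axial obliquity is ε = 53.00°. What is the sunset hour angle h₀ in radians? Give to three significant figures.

Solar longitude: L_s = 360° × (387 − 5)/620.70 = 221.556°.
sin δ = sin 53.00° × sin 221.556° = -0.52978, so δ = -31.991°.
cos h₀ = −tan ϕ · tan δ = −tan(+25.8°) × tan(-31.991°) = 0.3020, so h₀ = 1.2640 rad = 72.42°.

h₀ = 1.26 rad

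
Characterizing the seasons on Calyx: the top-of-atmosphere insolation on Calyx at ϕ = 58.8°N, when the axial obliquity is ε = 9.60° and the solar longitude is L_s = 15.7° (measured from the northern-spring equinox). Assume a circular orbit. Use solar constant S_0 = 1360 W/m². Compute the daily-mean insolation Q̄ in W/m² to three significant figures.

Q̄ ≈ 251 W/m²

Solar declination: sin δ = sin ε · sin L_s = sin 9.60° × sin 15.7° = 0.04513, so δ = +2.587°.
cos h₀ = −tan(+58.8°) tan(+2.587°) = -0.0746, h₀ = 1.6455 rad.
Bracket: h₀ sin ϕ sin δ + cos ϕ cos δ sin h₀ = 1.6455×0.85536×0.04513 + 0.51803×0.99898×0.99721 = 0.063520 + 0.516058 = 0.579578.
Q̄ = (S_0/π) × [bracket] = (1360/π) × 0.579578 = 250.9 W/m².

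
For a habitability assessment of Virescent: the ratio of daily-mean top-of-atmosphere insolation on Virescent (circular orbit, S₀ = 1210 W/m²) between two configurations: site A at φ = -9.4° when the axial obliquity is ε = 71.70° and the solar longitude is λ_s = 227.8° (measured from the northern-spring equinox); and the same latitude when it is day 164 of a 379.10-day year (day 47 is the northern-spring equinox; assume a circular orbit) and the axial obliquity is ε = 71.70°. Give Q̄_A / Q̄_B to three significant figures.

Q̄_A / Q̄_B ≈ 3.51

— Configuration A (φ=-9.4°):
Solar declination: sin δ = sin ε · sin λ_s = sin 71.70° × sin 227.8° = -0.70334, so δ = -44.695°.
cos H₀ = −tan(-9.4°) tan(-44.695°) = -0.1638, H₀ = 1.7353 rad.
Bracket: H₀ sin φ sin δ + cos φ cos δ sin H₀ = 1.7353×-0.16333×-0.70334 + 0.98657×0.71085×0.98649 = 0.199345 + 0.691829 = 0.891174.
Q̄ = (S₀/π) × [bracket] = (1210/π) × 0.891174 = 343.24 W/m².
— Configuration B (φ=-9.4°):
Solar longitude: λ_s = 360° × (164 − 47)/379.10 = 111.105°.
sin δ = sin 71.70° × sin 111.105° = 0.88574, so δ = +62.343°.
cos H₀ = −tan(-9.4°) tan(+62.343°) = 0.3159, H₀ = 1.2494 rad.
Bracket: H₀ sin φ sin δ + cos φ cos δ sin H₀ = 1.2494×-0.16333×0.88574 + 0.98657×0.46418×0.94879 = -0.180748 + 0.434495 = 0.253747.
Q̄ = (S₀/π) × [bracket] = (1210/π) × 0.253747 = 97.732 W/m².
Ratio Q̄_A / Q̄_B = 343.24 / 97.732 = 3.512.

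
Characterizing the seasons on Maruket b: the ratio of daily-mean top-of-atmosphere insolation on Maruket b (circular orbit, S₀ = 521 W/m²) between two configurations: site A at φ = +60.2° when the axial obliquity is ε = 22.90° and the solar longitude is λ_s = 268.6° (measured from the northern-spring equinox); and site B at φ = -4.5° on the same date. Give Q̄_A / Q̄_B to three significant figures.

— Configuration A (φ=+60.2°):
Solar declination: sin δ = sin ε · sin λ_s = sin 22.90° × sin 268.6° = -0.38901, so δ = -22.893°.
cos H₀ = −tan(+60.2°) tan(-22.893°) = 0.7373, H₀ = 0.7417 rad.
Bracket: H₀ sin φ sin δ + cos φ cos δ sin H₀ = 0.7417×0.86777×-0.38901 + 0.49697×0.92123×0.67554 = -0.250377 + 0.309278 = 0.058901.
Q̄ = (S₀/π) × [bracket] = (521/π) × 0.058901 = 9.7681 W/m².
— Configuration B (φ=-4.5°):
cos H₀ = −tan(-4.5°) tan(-22.893°) = -0.0332, H₀ = 1.6040 rad.
Bracket: H₀ sin φ sin δ + cos φ cos δ sin H₀ = 1.6040×-0.07846×-0.38901 + 0.99692×0.92123×0.99945 = 0.048957 + 0.917887 = 0.966844.
Q̄ = (S₀/π) × [bracket] = (521/π) × 0.966844 = 160.34 W/m².
Ratio Q̄_A / Q̄_B = 9.7681 / 160.34 = 0.06092.

Q̄_A / Q̄_B ≈ 0.0609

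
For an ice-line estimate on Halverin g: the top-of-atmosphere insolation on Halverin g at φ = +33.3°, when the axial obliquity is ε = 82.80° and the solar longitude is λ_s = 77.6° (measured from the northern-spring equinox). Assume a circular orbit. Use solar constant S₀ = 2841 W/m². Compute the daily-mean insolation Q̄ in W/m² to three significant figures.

Solar declination: sin δ = sin ε · sin λ_s = sin 82.80° × sin 77.6° = 0.96897, so δ = +75.690°.
cos H₀ = −tan(+33.3°) tan(+75.690°) = -2.5751 ≤ −1 ⇒ polar day, H₀ = π.
Bracket: H₀ sin φ sin δ + cos φ cos δ sin H₀ = 3.1416×0.54902×0.96897 + 0.83581×0.24717×0.00000 = 1.671281 + 0.000000 = 1.671281.
Q̄ = (S₀/π) × [bracket] = (2841/π) × 1.671281 = 1511 W/m².

Q̄ ≈ 1.51e+03 W/m²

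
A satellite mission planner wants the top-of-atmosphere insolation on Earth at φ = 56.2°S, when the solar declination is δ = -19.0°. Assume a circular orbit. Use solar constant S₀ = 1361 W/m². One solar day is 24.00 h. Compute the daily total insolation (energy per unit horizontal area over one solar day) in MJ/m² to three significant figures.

38.3 MJ/m²

cos H₀ = −tan(-56.2°) tan(-19.000°) = -0.5144, H₀ = 2.1110 rad.
Bracket: H₀ sin φ sin δ + cos φ cos δ sin H₀ = 2.1110×-0.83098×-0.32557 + 0.55630×0.94552×0.85758 = 0.571114 + 0.451081 = 1.022195.
Q̄ = (S₀/π) × [bracket] = (1361/π) × 1.022195 = 442.84 W/m².
Daily total = Q̄ × 24.00 h × 3600 s/h = 442.84 × 24.00 × 3600 / 10⁶ = 38.26 MJ/m².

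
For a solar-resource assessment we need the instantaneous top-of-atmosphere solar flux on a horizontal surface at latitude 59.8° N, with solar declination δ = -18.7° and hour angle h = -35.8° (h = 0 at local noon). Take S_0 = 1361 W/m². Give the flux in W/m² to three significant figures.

cos θ_z = sin ϕ sin δ + cos ϕ cos δ cos h = -0.277098 + 0.386444 = 0.109346.
Flux = S_0 · cos θ_z = 1361 × 0.109346 = 148.8 W/m².

149 W/m²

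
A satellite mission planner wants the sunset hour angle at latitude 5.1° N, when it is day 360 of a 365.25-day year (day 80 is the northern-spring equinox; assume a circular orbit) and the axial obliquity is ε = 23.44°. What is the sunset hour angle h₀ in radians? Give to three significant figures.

h₀ = 1.53 rad

Solar longitude: L_s = 360° × (360 − 80)/365.25 = 275.975°.
sin δ = sin 23.44° × sin 275.975° = -0.39563, so δ = -23.305°.
cos h₀ = −tan ϕ · tan δ = −tan(+5.1°) × tan(-23.305°) = 0.0384, so h₀ = 1.5323 rad = 87.80°.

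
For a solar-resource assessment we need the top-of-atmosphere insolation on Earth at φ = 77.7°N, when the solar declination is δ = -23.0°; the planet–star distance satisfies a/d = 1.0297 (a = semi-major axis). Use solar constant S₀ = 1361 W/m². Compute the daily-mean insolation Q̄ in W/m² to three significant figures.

cos H₀ = −tan(+77.7°) tan(-23.000°) = 1.9468 ≥ 1 ⇒ polar night, H₀ = 0 and Q̄ = 0.
Inverse-square distance factor (a/d)² = 1.0297² = 1.060282.

Q̄ ≈ 0.00 W/m²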